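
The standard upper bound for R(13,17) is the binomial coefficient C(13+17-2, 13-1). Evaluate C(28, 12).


R(13,17) <= C(13+17-2, 13-1) = C(28, 12)
C(28, 12) = 28! / (12! * 16!)
= 30421755

30421755


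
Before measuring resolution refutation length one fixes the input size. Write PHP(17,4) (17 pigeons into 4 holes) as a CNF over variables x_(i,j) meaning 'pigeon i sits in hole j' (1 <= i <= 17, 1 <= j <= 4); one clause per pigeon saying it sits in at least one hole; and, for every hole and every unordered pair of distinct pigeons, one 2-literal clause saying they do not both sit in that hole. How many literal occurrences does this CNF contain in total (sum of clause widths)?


PHP(17,4): 17 pigeons, 4 holes, 17*4 = 68 variables.
- pigeon clauses: one per pigeon -> 17 clauses of width 4 -> 68 literals
- hole clauses: 4 holes * C(17,2) = 4 * 136 -> 544 clauses of width 2 -> 1088 literals
Total literal occurrences = 68 + 1088 = 1156

1156


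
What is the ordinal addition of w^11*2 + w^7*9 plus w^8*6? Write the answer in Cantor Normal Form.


Ordinal addition (w^11*2 + w^7*9) + w^8*6:
alpha's leading term has exponent 11 > beta's exponent 8, so it survives.
alpha's tail term has exponent 7 < beta's exponent 8, so it is absorbed by beta.
In ordinal addition, any term followed by a strictly larger-exponent term is absorbed.
Result = w^11*2 + w^8*6

w^11*2 + w^8*6


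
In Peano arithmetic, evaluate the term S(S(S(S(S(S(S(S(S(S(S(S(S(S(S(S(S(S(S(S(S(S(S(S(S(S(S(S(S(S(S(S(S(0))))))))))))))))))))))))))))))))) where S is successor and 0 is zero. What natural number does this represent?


Counting successors applied to 0:
33 applications of S to 0 = 33

33


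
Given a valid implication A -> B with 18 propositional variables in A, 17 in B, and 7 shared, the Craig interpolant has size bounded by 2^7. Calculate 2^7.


Shared atoms = 7
Craig interpolant size bound = 2^7
= 128

128


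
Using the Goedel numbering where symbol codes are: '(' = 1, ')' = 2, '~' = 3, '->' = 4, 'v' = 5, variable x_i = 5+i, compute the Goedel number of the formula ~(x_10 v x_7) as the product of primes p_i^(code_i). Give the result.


Formula: ~(x_10 v x_7)
Symbol codes: [3, 1, 15, 5, 12, 2]
Primes: [2, 3, 5, 7, 11, 13]
p_1^3 = 2^3 = 8
p_2^1 = 3^1 = 3
p_3^15 = 5^15 = 30517578125
p_4^5 = 7^5 = 16807
p_5^12 = 11^12 = 3138428376721
p_6^2 = 13^2 = 169
Product = 6529056597623967878173828125000

6529056597623967878173828125000


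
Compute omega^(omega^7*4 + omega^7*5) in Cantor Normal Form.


omega^(omega^7*4 + omega^7*5):
Both terms of the exponent have the same exponent 7, so they merge: omega^7*4 + omega^7*5 = omega^7*(4+5) = omega^7*9.
omega raised to a CNF ordinal is a single CNF term: Result = omega^(omega^7*9)

omega^(omega^7*9)


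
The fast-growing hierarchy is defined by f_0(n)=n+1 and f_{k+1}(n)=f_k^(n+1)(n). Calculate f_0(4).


f_0(4) = 4 + 1 = 5

5


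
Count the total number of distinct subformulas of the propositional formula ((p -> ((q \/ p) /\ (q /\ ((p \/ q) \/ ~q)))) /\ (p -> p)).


Formula: ((p -> ((q \/ p) /\ (q /\ ((p \/ q) \/ ~q)))) /\ (p -> p))
Subformulas found:
  1. q
  2. p
  3. ~q
  4. (q \/ p)
  5. (p -> p)
  6. (p \/ q)
  7. ((p \/ q) \/ ~q)
  8. (q /\ ((p \/ q) \/ ~q))
  9. ((q \/ p) /\ (q /\ ((p \/ q) \/ ~q)))
  10. (p -> ((q \/ p) /\ (q /\ ((p \/ q) \/ ~q))))
  11. ((p -> ((q \/ p) /\ (q /\ ((p \/ q) \/ ~q)))) /\ (p -> p))
Total distinct subformulas = 11

11


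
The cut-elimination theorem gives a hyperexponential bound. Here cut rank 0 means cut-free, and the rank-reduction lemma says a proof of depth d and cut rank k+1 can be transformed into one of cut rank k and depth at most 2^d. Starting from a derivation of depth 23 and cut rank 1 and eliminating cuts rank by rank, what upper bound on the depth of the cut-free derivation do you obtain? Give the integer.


Each rank reduction sends depth d to at most 2^d; cut rank r needs r reductions.
2_0(23) = 23
2_1(23) = 2^23 = 8388608
Cut-free depth bound = 8388608

8388608


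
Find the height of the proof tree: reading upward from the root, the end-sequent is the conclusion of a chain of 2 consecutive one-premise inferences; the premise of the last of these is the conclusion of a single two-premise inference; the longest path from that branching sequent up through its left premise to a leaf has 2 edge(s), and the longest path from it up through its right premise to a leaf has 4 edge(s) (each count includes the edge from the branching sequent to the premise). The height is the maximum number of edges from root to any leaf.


Longest path through the left premise: 2 edges (measured from the branching sequent)
Longest path through the right premise: 4 edges
Height of the subtree rooted at the branching sequent: max(2, 4) = 4
The branching sequent sits 2 edges above the root (the chain of one-premise inferences), so height = 4 + 2 = 6

6


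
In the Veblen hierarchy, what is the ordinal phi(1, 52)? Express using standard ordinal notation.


phi(1, 52):
phi(1, beta) = epsilon_beta (the beta-th epsilon number).
phi(1, 52) = epsilon_52

epsilon_52


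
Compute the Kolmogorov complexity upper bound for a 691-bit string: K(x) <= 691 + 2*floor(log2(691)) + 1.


floor(log2(691)) = 9
2 * 9 = 18
K(x) <= 691 + 18 + 1 = 710

710


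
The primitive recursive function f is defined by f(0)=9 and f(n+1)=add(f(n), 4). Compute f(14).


f(0) = 9
f(1) = add(f(0), 4) = add(9, 4) = 13
f(2) = add(f(1), 4) = add(13, 4) = 17
f(3) = add(f(2), 4) = add(17, 4) = 21
f(4) = add(f(3), 4) = add(21, 4) = 25
f(5) = add(f(4), 4) = add(25, 4) = 29
f(6) = add(f(5), 4) = add(29, 4) = 33
f(7) = add(f(6), 4) = add(33, 4) = 37
f(8) = add(f(7), 4) = add(37, 4) = 41
f(9) = add(f(8), 4) = add(41, 4) = 45
f(10) = add(f(9), 4) = add(45, 4) = 49
f(11) = add(f(10), 4) = add(49, 4) = 53
f(12) = add(f(11), 4) = add(53, 4) = 57
f(13) = add(f(12), 4) = add(57, 4) = 61
f(14) = add(f(13), 4) = add(61, 4) = 65


65


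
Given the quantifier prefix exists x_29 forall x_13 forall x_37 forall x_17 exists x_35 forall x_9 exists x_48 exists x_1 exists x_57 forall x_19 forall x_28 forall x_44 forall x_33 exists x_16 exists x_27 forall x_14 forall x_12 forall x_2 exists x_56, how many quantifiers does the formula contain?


Quantifier prefix has 19 quantifier symbols.
Quantifier depth = 19

19


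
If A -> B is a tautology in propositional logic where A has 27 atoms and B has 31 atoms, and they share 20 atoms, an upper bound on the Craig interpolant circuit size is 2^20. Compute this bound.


Shared atoms = 20
Craig interpolant size bound = 2^20
= 1048576

1048576


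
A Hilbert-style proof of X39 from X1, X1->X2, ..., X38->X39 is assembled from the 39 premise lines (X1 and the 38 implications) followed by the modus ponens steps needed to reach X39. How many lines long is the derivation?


We have 39 premise lines: X1 and 38 implications.
Each implication is detached once by MP, giving 38 MP lines.
39 premise lines + 38 MP lines = 77 total lines.

77


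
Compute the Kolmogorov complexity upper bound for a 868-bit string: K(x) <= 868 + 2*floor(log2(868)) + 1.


floor(log2(868)) = 9
2 * 9 = 18
K(x) <= 868 + 18 + 1 = 887

887


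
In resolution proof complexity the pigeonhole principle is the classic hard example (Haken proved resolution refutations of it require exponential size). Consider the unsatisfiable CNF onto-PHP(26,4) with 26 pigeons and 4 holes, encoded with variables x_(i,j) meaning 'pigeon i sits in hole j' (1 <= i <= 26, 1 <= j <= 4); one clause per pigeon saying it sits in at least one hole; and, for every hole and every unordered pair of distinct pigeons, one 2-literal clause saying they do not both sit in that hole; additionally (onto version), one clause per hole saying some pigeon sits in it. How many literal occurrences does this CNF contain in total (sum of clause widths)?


onto-PHP(26,4): 26 pigeons, 4 holes, 26*4 = 104 variables.
- pigeon clauses: one per pigeon -> 26 clauses of width 4 -> 104 literals
- hole clauses: 4 holes * C(26,2) = 4 * 325 -> 1300 clauses of width 2 -> 2600 literals
- onto clauses: one per hole -> 4 clauses of width 26 -> 104 literals
Total literal occurrences = 104 + 2600 + 104 = 2808

2808


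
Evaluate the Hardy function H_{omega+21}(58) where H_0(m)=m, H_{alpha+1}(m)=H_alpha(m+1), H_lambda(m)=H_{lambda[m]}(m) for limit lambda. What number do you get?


H_{omega+21}(58):
Unwind the 21 successor steps: H_{omega+21}(58) = H_omega(58+21) = H_omega(79).
H_omega(m) = H_m(m) = m + m = 2m.
Result = 2 * 79 = 158

158


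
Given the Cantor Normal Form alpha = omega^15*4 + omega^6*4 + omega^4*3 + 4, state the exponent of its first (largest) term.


CNF: omega^15*4 + omega^6*4 + omega^4*3 + 4
The leading term is omega^15*4, which has exponent 15.

15


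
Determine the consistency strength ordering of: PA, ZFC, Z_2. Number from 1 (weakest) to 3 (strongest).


Ordering by consistency strength:
1. PA
2. Z_2
3. ZFC


PA=1, ZFC=3, Z_2=2


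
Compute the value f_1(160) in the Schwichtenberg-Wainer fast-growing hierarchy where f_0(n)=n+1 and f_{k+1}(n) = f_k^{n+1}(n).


f_1(160) = f_0^161(160)
f_0 adds 1 each time, applied 161 times.
f_1(160) = 160 + 161 = 321

321


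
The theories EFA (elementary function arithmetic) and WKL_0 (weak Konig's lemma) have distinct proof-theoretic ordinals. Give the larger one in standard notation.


Proof-theoretic ordinal of EFA (elementary function arithmetic): omega^3
Proof-theoretic ordinal of WKL_0 (weak Konig's lemma): omega^omega
Comparing: omega^3 < omega^omega.
The larger ordinal is omega^omega (from WKL_0 (weak Konig's lemma)).

omega^omega


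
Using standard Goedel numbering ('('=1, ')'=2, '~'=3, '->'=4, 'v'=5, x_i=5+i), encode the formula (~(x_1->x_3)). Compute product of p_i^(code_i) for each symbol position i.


Formula: (~(x_1->x_3))
Symbol codes: [1, 3, 1, 6, 4, 8, 2, 2]
Primes: [2, 3, 5, 7, 11, 13, 17, 19]
p_1^1 = 2^1 = 2
p_2^3 = 3^3 = 27
p_3^1 = 5^1 = 5
p_4^6 = 7^6 = 117649
p_5^4 = 11^4 = 14641
p_6^8 = 13^8 = 815730721
p_7^2 = 17^2 = 289
p_8^2 = 19^2 = 361
Product = 39579892288315140099207870

39579892288315140099207870


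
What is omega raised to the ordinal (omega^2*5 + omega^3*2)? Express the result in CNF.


omega^(omega^2*5 + omega^3*2):
In ordinal addition a term is absorbed by a following term of strictly larger exponent: 2 < 3, so omega^2*5 + omega^3*2 = omega^3*2.
omega raised to a CNF ordinal is a single CNF term: Result = omega^(omega^3*2)

omega^(omega^3*2)


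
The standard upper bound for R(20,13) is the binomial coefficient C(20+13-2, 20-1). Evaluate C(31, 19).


R(20,13) <= C(20+13-2, 20-1) = C(31, 19)
C(31, 19) = 31! / (19! * 12!)
= 141120525

141120525


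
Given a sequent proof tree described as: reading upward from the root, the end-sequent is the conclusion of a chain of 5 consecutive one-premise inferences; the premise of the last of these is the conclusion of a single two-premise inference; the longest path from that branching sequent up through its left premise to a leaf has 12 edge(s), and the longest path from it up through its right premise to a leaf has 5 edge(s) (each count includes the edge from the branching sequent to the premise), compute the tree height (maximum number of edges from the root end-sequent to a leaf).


Longest path through the left premise: 12 edges (measured from the branching sequent)
Longest path through the right premise: 5 edges
Height of the subtree rooted at the branching sequent: max(12, 5) = 12
The branching sequent sits 5 edges above the root (the chain of one-premise inferences), so height = 12 + 5 = 17

17


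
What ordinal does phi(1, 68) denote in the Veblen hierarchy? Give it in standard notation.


phi(1, 68):
phi(1, beta) = epsilon_beta (the beta-th epsilon number).
phi(1, 68) = epsilon_68

epsilon_68


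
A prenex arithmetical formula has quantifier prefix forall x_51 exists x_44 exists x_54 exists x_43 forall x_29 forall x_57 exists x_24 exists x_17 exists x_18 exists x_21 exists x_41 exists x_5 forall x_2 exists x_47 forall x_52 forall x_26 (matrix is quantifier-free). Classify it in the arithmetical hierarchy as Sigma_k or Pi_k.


Leading quantifier is forall, so the class is Pi.
Number of quantifier blocks = alternations + 1 = 6 + 1 = 7.
Classification: Pi_7

Pi_7


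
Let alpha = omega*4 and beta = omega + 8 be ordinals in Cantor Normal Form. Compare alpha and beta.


Compare term by term from highest exponent:
alpha = omega*4
beta = omega + 8
Term 1: alpha has omega^1*4, beta has omega^1*1
Term 2: alpha has omega^0*0, beta has omega^0*8
Result: alpha > beta

alpha > beta


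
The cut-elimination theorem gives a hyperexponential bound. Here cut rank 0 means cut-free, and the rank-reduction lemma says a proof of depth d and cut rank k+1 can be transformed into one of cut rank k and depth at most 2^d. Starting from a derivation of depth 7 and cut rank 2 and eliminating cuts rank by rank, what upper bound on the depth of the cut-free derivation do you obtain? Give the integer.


Each rank reduction sends depth d to at most 2^d; cut rank r needs r reductions.
2_0(7) = 7
2_1(7) = 2^7 = 128
2_2(7) = 2^128 = 340282366920938463463374607431768211456
Cut-free depth bound = 340282366920938463463374607431768211456

340282366920938463463374607431768211456


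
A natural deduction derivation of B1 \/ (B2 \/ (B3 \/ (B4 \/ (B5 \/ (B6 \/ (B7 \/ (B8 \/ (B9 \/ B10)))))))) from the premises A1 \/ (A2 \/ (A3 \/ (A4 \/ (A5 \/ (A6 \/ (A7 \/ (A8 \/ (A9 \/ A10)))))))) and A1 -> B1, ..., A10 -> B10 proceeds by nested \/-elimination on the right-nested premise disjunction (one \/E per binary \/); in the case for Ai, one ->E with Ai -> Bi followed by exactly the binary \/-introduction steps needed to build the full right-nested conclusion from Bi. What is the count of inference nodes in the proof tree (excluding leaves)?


Constructive dilemma with 10 branches, all disjunctions right-nested:
- \/E: the premise has 9 binary \/, each eliminated once: 9 nodes.
- ->E: one per case (Ai with Ai -> Bi gives Bi): 10 nodes.
- \/I: in case i < n, Bi needs 1 step to form Bi \/ (B(i+1) \/ ...) and then i-1 steps to prepend B(i-1), ..., B1, i.e. i steps; in case i = n, B10 needs 9 prepend steps.
  \/I total = (1 + 2 + ... + 9) + 9 = 45 + 9 = 54 nodes.
Total = 9 + 10 + 54 = 73

73


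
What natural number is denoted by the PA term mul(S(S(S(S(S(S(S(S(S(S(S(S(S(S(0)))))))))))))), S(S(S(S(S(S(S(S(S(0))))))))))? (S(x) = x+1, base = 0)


mul(S^14(0), S^9(0)):
S^14(0) = 14
S^9(0) = 9
14 * 9 = 126

126


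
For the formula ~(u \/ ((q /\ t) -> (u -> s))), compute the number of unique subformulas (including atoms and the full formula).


Formula: ~(u \/ ((q /\ t) -> (u -> s)))
Subformulas found:
  1. q
  2. u
  3. s
  4. t
  5. (q /\ t)
  6. (u -> s)
  7. ((q /\ t) -> (u -> s))
  8. (u \/ ((q /\ t) -> (u -> s)))
  9. ~(u \/ ((q /\ t) -> (u -> s)))
Total distinct subformulas = 9

9


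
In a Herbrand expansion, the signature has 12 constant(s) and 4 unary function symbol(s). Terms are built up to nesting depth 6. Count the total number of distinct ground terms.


Herbrand terms by depth:
Depth 0: 12 constants
Depth 1: 48 new terms (running total: 60)
Depth 2: 192 new terms (running total: 252)
Depth 3: 768 new terms (running total: 1020)
Depth 4: 3072 new terms (running total: 4092)
Depth 5: 12288 new terms (running total: 16380)
Depth 6: 49152 new terms (running total: 65532)
Total distinct ground terms = 65532

65532


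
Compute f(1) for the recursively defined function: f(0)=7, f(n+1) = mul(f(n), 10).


f(0) = 7
f(1) = mul(f(0), 10) = mul(7, 10) = 70


70


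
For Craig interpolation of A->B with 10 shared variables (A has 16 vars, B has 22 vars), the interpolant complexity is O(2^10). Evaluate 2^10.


Shared atoms = 10
Craig interpolant size bound = 2^10
= 1024

1024


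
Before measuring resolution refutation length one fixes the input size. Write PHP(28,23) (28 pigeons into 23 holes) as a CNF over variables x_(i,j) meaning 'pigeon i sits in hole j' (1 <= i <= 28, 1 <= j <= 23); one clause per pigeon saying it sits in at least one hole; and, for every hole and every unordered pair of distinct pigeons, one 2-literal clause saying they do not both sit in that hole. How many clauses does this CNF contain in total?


PHP(28,23): 28 pigeons, 23 holes, 28*23 = 644 variables.
- pigeon clauses: one per pigeon -> 28 clauses
- hole clauses: 23 holes * C(28,2) = 23 * 378 -> 8694 clauses
Total clauses = 28 + 8694 = 8722

8722


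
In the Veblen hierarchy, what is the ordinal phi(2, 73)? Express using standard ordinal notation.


phi(2, 73):
phi(2, beta) = zeta_beta (the beta-th zeta number, fixed point of epsilon).
phi(2, 73) = zeta_73

zeta_73


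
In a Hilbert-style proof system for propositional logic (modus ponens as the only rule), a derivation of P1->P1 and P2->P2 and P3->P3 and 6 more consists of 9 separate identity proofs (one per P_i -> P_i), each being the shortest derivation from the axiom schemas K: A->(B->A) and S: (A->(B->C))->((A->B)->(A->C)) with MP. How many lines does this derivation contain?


The shortest proof of A->A from K and S in the Hilbert calculus has exactly 5 lines:
(1) K instance A->((A->A)->A), (2) S instance, (3) MP on 1,2, (4) K instance A->(A->A), (5) MP on 3,4.
For 9 independent identities: 9 * 5 = 45 lines total.

45


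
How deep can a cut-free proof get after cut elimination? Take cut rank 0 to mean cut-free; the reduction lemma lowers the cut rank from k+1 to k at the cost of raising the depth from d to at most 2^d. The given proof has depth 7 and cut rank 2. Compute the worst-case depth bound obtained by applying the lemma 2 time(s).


Each rank reduction sends depth d to at most 2^d; cut rank r needs r reductions.
2_0(7) = 7
2_1(7) = 2^7 = 128
2_2(7) = 2^128 = 340282366920938463463374607431768211456
Cut-free depth bound = 340282366920938463463374607431768211456

340282366920938463463374607431768211456


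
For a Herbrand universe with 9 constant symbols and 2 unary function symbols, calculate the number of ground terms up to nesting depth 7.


Herbrand terms by depth:
Depth 0: 9 constants
Depth 1: 18 new terms (running total: 27)
Depth 2: 36 new terms (running total: 63)
Depth 3: 72 new terms (running total: 135)
Depth 4: 144 new terms (running total: 279)
Depth 5: 288 new terms (running total: 567)
Depth 6: 576 new terms (running total: 1143)
Depth 7: 1152 new terms (running total: 2295)
Total distinct ground terms = 2295

2295


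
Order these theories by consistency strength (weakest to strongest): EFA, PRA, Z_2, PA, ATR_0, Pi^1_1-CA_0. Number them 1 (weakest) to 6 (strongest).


Ordering by consistency strength:
1. EFA
2. PRA
3. PA
4. ATR_0
5. Pi^1_1-CA_0
6. Z_2


EFA=1, PRA=2, Z_2=6, PA=3, ATR_0=4, Pi^1_1-CA_0=5


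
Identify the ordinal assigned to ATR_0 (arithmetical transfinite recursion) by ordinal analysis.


The proof-theoretic ordinal of ATR_0 (arithmetical transfinite recursion) is a standard result in ordinal analysis.
This ordinal is the supremum of order types of primitive recursive well-orderings
that the theory can prove to be well-ordered.
For ATR_0 (arithmetical transfinite recursion), the proof-theoretic ordinal is Gamma_0.

Gamma_0


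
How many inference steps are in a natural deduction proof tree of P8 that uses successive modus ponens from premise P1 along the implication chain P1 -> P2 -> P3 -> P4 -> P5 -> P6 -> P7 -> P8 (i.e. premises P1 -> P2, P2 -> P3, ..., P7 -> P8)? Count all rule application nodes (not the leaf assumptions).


We have a chain: P1 -> P2 -> P3 -> P4 -> P5 -> P6 -> P7 -> P8.
Each modus ponens application produces the next variable.
The chain has 8 propositions, so 8-1 = 7 modus ponens steps.
Total inference nodes = 7

7


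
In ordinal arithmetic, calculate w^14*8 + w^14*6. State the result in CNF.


Ordinal addition w^14*8 + w^14*6:
Both terms have the same exponent 14.
w^e*c + w^e*d = w^e*(c+d).
Result = w^14*(8+6) = w^14*14

w^14*14


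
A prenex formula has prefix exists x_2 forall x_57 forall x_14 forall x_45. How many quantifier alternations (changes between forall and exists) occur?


Walk the prefix and count type changes:
  position 1: exists -> forall <-- alternation
  position 2: forall -> forall
  position 3: forall -> forall
Total alternations = 1

1


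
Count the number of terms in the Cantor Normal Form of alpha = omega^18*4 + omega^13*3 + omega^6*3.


CNF: omega^18*4 + omega^13*3 + omega^6*3
Count the summands separated by '+':
  term 1: omega^18*4
  term 2: omega^13*3
  term 3: omega^6*3
Total terms = 3

3


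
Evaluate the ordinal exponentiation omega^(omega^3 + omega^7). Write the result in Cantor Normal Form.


omega^(omega^3 + omega^7):
In ordinal addition a term is absorbed by a following term of strictly larger exponent: 3 < 7, so omega^3 + omega^7 = omega^7.
omega raised to a CNF ordinal is a single CNF term: Result = omega^(omega^7)

omega^(omega^7)


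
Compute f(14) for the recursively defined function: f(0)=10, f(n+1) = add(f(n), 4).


f(0) = 10
f(1) = add(f(0), 4) = add(10, 4) = 14
f(2) = add(f(1), 4) = add(14, 4) = 18
f(3) = add(f(2), 4) = add(18, 4) = 22
f(4) = add(f(3), 4) = add(22, 4) = 26
f(5) = add(f(4), 4) = add(26, 4) = 30
f(6) = add(f(5), 4) = add(30, 4) = 34
f(7) = add(f(6), 4) = add(34, 4) = 38
f(8) = add(f(7), 4) = add(38, 4) = 42
f(9) = add(f(8), 4) = add(42, 4) = 46
f(10) = add(f(9), 4) = add(46, 4) = 50
f(11) = add(f(10), 4) = add(50, 4) = 54
f(12) = add(f(11), 4) = add(54, 4) = 58
f(13) = add(f(12), 4) = add(58, 4) = 62
f(14) = add(f(13), 4) = add(62, 4) = 66


66


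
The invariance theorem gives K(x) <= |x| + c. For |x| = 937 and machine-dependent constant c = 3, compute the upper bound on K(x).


K(x) <= |x| + c = 937 + 3 = 940

940


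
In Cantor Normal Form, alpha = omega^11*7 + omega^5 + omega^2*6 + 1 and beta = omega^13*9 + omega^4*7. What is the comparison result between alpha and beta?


Compare term by term from highest exponent:
alpha = omega^11*7 + omega^5 + omega^2*6 + 1
beta = omega^13*9 + omega^4*7
Term 1: alpha has omega^11*7, beta has omega^13*9
Term 2: alpha has omega^5*1, beta has omega^4*7
Term 3: alpha has omega^2*6, beta has omega^0*0
Term 4: alpha has omega^0*1, beta has omega^0*0
Result: alpha < beta

alpha < beta


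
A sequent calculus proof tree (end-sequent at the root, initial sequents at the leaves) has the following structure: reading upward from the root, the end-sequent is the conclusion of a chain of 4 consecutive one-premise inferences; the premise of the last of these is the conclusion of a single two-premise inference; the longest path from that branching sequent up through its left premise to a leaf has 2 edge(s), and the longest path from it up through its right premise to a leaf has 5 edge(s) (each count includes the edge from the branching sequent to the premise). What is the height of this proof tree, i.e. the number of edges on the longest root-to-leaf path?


Longest path through the left premise: 2 edges (measured from the branching sequent)
Longest path through the right premise: 5 edges
Height of the subtree rooted at the branching sequent: max(2, 5) = 5
The branching sequent sits 4 edges above the root (the chain of one-premise inferences), so height = 5 + 4 = 9

9


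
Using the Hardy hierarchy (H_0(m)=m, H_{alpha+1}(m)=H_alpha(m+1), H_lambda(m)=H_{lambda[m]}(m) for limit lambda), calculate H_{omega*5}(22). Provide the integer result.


H_{omega*5}(22):
For the Hardy hierarchy, H_{omega*k}(n) = 2^k * n.
2^5 = 32.
32 * 22 = 704

704


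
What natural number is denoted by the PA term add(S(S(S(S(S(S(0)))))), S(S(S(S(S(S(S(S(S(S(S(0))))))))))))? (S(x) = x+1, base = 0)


add(S^6(0), S^11(0)):
S^6(0) = 6
S^11(0) = 11
6 + 11 = 17

17


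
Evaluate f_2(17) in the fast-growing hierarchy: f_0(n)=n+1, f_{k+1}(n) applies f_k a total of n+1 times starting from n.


f_2(17) = f_1^18(17)
f_1(m) = 2m + 1.
Iterating: f_1^k(n) = 2^k*(n+1) - 1.
f_2(17) = 2^18*(17+1) - 1 = 262144*18 - 1 = 4718591

4718591


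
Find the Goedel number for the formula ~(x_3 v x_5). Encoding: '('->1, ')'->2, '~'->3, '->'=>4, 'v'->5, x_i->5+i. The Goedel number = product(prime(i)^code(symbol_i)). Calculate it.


Formula: ~(x_3 v x_5)
Symbol codes: [3, 1, 8, 5, 10, 2]
Primes: [2, 3, 5, 7, 11, 13]
p_1^3 = 2^3 = 8
p_2^1 = 3^1 = 3
p_3^8 = 5^8 = 390625
p_4^5 = 7^5 = 16807
p_5^10 = 11^10 = 25937424601
p_6^2 = 13^2 = 169
Product = 690677061566832965625000

690677061566832965625000


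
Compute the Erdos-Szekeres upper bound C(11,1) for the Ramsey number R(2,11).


R(2,11) <= C(2+11-2, 2-1) = C(11, 1)
C(11, 1) = 11! / (1! * 10!)
= 11

11


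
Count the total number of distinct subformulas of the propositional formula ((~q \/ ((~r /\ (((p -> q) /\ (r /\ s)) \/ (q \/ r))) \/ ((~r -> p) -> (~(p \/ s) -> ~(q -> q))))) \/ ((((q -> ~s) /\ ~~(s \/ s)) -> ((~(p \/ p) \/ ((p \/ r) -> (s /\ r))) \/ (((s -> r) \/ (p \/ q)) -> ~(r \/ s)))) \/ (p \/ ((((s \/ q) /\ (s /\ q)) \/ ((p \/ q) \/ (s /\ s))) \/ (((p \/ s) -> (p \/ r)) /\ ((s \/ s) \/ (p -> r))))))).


Formula: ((~q \/ ((~r /\ (((p -> q) /\ (r /\ s)) \/ (q \/ r))) \/ ((~r -> p) -> (~(p \/ s) -> ~(q -> q))))) \/ ((((q -> ~s) /\ ~~(s \/ s)) -> ((~(p \/ p) \/ ((p \/ r) -> (s /\ r))) \/ (((s -> r) \/ (p \/ q)) -> ~(r \/ s)))) \/ (p \/ ((((s \/ q) /\ (s /\ q)) \/ ((p \/ q) \/ (s /\ s))) \/ (((p \/ s) -> (p \/ r)) /\ ((s \/ s) \/ (p -> r)))))))
Subformulas found:
  1. r
  2. p
  3. q
  4. s
  5. ~s
  6. ~r
  7. ~q
  8. (s \/ s)
  9. (s -> r)
  10. (r \/ s)
  11. (s /\ s)
  12. (s /\ r)
  13. (s \/ q)
  14. (r /\ s)
  15. (q -> q)
  16. (p -> q)
  17. (p -> r)
  18. (p \/ p)
  19. (q \/ r)
  20. (s /\ q)
  21. (p \/ s)
  22. (p \/ q)
  23. (p \/ r)
  24. (~r -> p)
  25. (q -> ~s)
  26. ~(r \/ s)
  27. ~(q -> q)
  28. ~(p \/ s)
  29. ~(s \/ s)
  30. ~(p \/ p)
  31. ~~(s \/ s)
  32. ((s -> r) \/ (p \/ q))
  33. ((s \/ s) \/ (p -> r))
  34. ((p \/ s) -> (p \/ r))
  35. ((p \/ q) \/ (s /\ s))
  36. ((p \/ r) -> (s /\ r))
  37. ((s \/ q) /\ (s /\ q))
  38. ((p -> q) /\ (r /\ s))
  39. (~(p \/ s) -> ~(q -> q))
  40. ((q -> ~s) /\ ~~(s \/ s))
  41. (((p -> q) /\ (r /\ s)) \/ (q \/ r))
  42. (~(p \/ p) \/ ((p \/ r) -> (s /\ r)))
  43. (((s -> r) \/ (p \/ q)) -> ~(r \/ s))
  44. ((~r -> p) -> (~(p \/ s) -> ~(q -> q)))
  45. (~r /\ (((p -> q) /\ (r /\ s)) \/ (q \/ r)))
  46. (((p \/ s) -> (p \/ r)) /\ ((s \/ s) \/ (p -> r)))
  47. (((s \/ q) /\ (s /\ q)) \/ ((p \/ q) \/ (s /\ s)))
  48. ((~(p \/ p) \/ ((p \/ r) -> (s /\ r))) \/ (((s -> r) \/ (p \/ q)) -> ~(r \/ s)))
  49. ((~r /\ (((p -> q) /\ (r /\ s)) \/ (q \/ r))) \/ ((~r -> p) -> (~(p \/ s) -> ~(q -> q))))
  50. (~q \/ ((~r /\ (((p -> q) /\ (r /\ s)) \/ (q \/ r))) \/ ((~r -> p) -> (~(p \/ s) -> ~(q -> q)))))
  51. ((((s \/ q) /\ (s /\ q)) \/ ((p \/ q) \/ (s /\ s))) \/ (((p \/ s) -> (p \/ r)) /\ ((s \/ s) \/ (p -> r))))
  52. (((q -> ~s) /\ ~~(s \/ s)) -> ((~(p \/ p) \/ ((p \/ r) -> (s /\ r))) \/ (((s -> r) \/ (p \/ q)) -> ~(r \/ s))))
  53. (p \/ ((((s \/ q) /\ (s /\ q)) \/ ((p \/ q) \/ (s /\ s))) \/ (((p \/ s) -> (p \/ r)) /\ ((s \/ s) \/ (p -> r)))))
  54. ((((q -> ~s) /\ ~~(s \/ s)) -> ((~(p \/ p) \/ ((p \/ r) -> (s /\ r))) \/ (((s -> r) \/ (p \/ q)) -> ~(r \/ s)))) \/ (p \/ ((((s \/ q) /\ (s /\ q)) \/ ((p \/ q) \/ (s /\ s))) \/ (((p \/ s) -> (p \/ r)) /\ ((s \/ s) \/ (p -> r))))))
  55. ((~q \/ ((~r /\ (((p -> q) /\ (r /\ s)) \/ (q \/ r))) \/ ((~r -> p) -> (~(p \/ s) -> ~(q -> q))))) \/ ((((q -> ~s) /\ ~~(s \/ s)) -> ((~(p \/ p) \/ ((p \/ r) -> (s /\ r))) \/ (((s -> r) \/ (p \/ q)) -> ~(r \/ s)))) \/ (p \/ ((((s \/ q) /\ (s /\ q)) \/ ((p \/ q) \/ (s /\ s))) \/ (((p \/ s) -> (p \/ r)) /\ ((s \/ s) \/ (p -> r)))))))
Total distinct subformulas = 55

55


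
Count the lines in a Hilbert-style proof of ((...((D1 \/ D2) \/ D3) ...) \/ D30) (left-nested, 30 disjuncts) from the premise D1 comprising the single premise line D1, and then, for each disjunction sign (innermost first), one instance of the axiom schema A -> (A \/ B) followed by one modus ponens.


Building the left-nested 30-ary disjunction from D1:
- 1 premise line (D1)
- 30 disjuncts means 29 disjunction signs; each needs 1 axiom instance + 1 MP = 2 lines: 2 * 29 = 58
Total = 1 + 58 = 59 lines.

59


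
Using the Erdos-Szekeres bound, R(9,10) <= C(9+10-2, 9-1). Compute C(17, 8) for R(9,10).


R(9,10) <= C(9+10-2, 9-1) = C(17, 8)
C(17, 8) = 17! / (8! * 9!)
= 24310

24310


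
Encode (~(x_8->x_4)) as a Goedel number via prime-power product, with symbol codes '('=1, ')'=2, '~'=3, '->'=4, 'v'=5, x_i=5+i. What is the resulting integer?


Formula: (~(x_8->x_4))
Symbol codes: [1, 3, 1, 13, 4, 9, 2, 2]
Primes: [2, 3, 5, 7, 11, 13, 17, 19]
p_1^1 = 2^1 = 2
p_2^3 = 3^3 = 27
p_3^1 = 5^1 = 5
p_4^13 = 7^13 = 96889010407
p_5^4 = 11^4 = 14641
p_6^9 = 13^9 = 10604499373
p_7^2 = 17^2 = 289
p_8^2 = 19^2 = 361
Product = 423744662052346900495385309484330

423744662052346900495385309484330


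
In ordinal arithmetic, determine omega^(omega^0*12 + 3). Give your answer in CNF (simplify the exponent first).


omega^(omega^0*12 + 3):
omega^0 = 1, so the exponent is 12 + 3 = 15 (finite ordinal addition).
Result = omega^15, already a single CNF term.

omega^15


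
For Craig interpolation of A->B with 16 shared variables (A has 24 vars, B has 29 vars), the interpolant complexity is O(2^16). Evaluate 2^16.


Shared atoms = 16
Craig interpolant size bound = 2^16
= 65536

65536


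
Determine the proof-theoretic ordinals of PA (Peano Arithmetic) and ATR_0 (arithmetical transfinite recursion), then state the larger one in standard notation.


Proof-theoretic ordinal of PA (Peano Arithmetic): epsilon_0
Proof-theoretic ordinal of ATR_0 (arithmetical transfinite recursion): Gamma_0
Comparing: epsilon_0 < Gamma_0.
The larger ordinal is Gamma_0 (from ATR_0 (arithmetical transfinite recursion)).

Gamma_0


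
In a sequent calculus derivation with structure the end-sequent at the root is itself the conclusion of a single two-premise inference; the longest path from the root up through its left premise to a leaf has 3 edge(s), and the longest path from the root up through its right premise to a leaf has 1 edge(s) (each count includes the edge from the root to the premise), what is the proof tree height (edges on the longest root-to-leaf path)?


Longest path through the left premise: 3 edges (measured from the branching sequent)
Longest path through the right premise: 1 edges
Height of the subtree rooted at the branching sequent: max(3, 1) = 3
The branching sequent is the root itself.
Total height = 3

3


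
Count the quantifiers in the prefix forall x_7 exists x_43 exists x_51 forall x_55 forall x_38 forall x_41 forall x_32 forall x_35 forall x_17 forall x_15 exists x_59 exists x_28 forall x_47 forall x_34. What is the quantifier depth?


Quantifier prefix has 14 quantifier symbols.
Quantifier depth = 14

14


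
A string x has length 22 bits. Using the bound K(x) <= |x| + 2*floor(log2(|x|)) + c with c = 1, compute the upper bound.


floor(log2(22)) = 4
2 * 4 = 8
K(x) <= 22 + 8 + 1 = 31

31


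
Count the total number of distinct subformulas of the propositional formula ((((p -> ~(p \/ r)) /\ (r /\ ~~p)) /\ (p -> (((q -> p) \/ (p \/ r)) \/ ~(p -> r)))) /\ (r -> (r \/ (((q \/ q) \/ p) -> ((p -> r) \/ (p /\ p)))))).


Formula: ((((p -> ~(p \/ r)) /\ (r /\ ~~p)) /\ (p -> (((q -> p) \/ (p \/ r)) \/ ~(p -> r)))) /\ (r -> (r \/ (((q \/ q) \/ p) -> ((p -> r) \/ (p /\ p))))))
Subformulas found:
  1. r
  2. q
  3. p
  4. ~p
  5. ~~p
  6. (q -> p)
  7. (p /\ p)
  8. (q \/ q)
  9. (p -> r)
  10. (p \/ r)
  11. ~(p \/ r)
  12. ~(p -> r)
  13. (r /\ ~~p)
  14. ((q \/ q) \/ p)
  15. (p -> ~(p \/ r))
  16. ((q -> p) \/ (p \/ r))
  17. ((p -> r) \/ (p /\ p))
  18. ((p -> ~(p \/ r)) /\ (r /\ ~~p))
  19. (((q -> p) \/ (p \/ r)) \/ ~(p -> r))
  20. (((q \/ q) \/ p) -> ((p -> r) \/ (p /\ p)))
  21. (p -> (((q -> p) \/ (p \/ r)) \/ ~(p -> r)))
  22. (r \/ (((q \/ q) \/ p) -> ((p -> r) \/ (p /\ p))))
  23. (r -> (r \/ (((q \/ q) \/ p) -> ((p -> r) \/ (p /\ p)))))
  24. (((p -> ~(p \/ r)) /\ (r /\ ~~p)) /\ (p -> (((q -> p) \/ (p \/ r)) \/ ~(p -> r))))
  25. ((((p -> ~(p \/ r)) /\ (r /\ ~~p)) /\ (p -> (((q -> p) \/ (p \/ r)) \/ ~(p -> r)))) /\ (r -> (r \/ (((q \/ q) \/ p) -> ((p -> r) \/ (p /\ p))))))
Total distinct subformulas = 25

25


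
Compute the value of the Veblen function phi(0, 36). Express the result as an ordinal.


phi(0, 36):
phi(0, beta) = omega^beta by definition.
phi(0, 36) = omega^36

omega^36


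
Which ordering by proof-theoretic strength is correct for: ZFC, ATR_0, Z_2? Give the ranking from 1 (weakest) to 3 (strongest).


Ordering by consistency strength:
1. ATR_0
2. Z_2
3. ZFC


ZFC=3, ATR_0=1, Z_2=2


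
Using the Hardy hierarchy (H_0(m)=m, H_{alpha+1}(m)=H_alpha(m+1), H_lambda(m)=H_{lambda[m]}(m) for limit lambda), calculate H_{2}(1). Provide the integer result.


H_2(1):
For finite ordinals k, H_k(n) = n + k (each successor step adds 1).
H_2(1) = 1 + 2 = 3

3


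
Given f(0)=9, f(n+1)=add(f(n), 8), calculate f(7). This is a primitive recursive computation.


f(0) = 9
f(1) = add(f(0), 8) = add(9, 8) = 17
f(2) = add(f(1), 8) = add(17, 8) = 25
f(3) = add(f(2), 8) = add(25, 8) = 33
f(4) = add(f(3), 8) = add(33, 8) = 41
f(5) = add(f(4), 8) = add(41, 8) = 49
f(6) = add(f(5), 8) = add(49, 8) = 57
f(7) = add(f(6), 8) = add(57, 8) = 65


65


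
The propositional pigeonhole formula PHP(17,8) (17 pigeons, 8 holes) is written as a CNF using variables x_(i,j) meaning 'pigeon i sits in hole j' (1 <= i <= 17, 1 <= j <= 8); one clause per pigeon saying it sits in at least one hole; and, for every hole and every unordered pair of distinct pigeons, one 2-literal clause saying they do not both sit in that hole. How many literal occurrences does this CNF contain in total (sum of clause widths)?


PHP(17,8): 17 pigeons, 8 holes, 17*8 = 136 variables.
- pigeon clauses: one per pigeon -> 17 clauses of width 8 -> 136 literals
- hole clauses: 8 holes * C(17,2) = 8 * 136 -> 1088 clauses of width 2 -> 2176 literals
Total literal occurrences = 136 + 2176 = 2312

2312


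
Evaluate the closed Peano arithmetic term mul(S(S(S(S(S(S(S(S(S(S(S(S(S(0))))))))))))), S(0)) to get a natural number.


mul(S^13(0), S^1(0)):
S^13(0) = 13
S^1(0) = 1
13 * 1 = 13

13


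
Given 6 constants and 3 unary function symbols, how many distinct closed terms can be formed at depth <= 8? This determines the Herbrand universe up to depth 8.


Herbrand terms by depth:
Depth 0: 6 constants
Depth 1: 18 new terms (running total: 24)
Depth 2: 54 new terms (running total: 78)
Depth 3: 162 new terms (running total: 240)
Depth 4: 486 new terms (running total: 726)
Depth 5: 1458 new terms (running total: 2184)
Depth 6: 4374 new terms (running total: 6558)
Depth 7: 13122 new terms (running total: 19680)
Depth 8: 39366 new terms (running total: 59046)
Total distinct ground terms = 59046

59046


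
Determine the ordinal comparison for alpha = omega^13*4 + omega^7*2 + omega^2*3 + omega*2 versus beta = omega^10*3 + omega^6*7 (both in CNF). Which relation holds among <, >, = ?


Compare term by term from highest exponent:
alpha = omega^13*4 + omega^7*2 + omega^2*3 + omega*2
beta = omega^10*3 + omega^6*7
Term 1: alpha has omega^13*4, beta has omega^10*3
Term 2: alpha has omega^7*2, beta has omega^6*7
Term 3: alpha has omega^2*3, beta has omega^0*0
Term 4: alpha has omega^1*2, beta has omega^0*0
Result: alpha > beta

alpha > beta


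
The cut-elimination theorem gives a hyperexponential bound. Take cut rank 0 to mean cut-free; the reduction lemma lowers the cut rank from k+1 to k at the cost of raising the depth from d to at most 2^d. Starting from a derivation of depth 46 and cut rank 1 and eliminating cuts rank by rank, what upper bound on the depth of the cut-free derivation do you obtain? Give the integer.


Each rank reduction sends depth d to at most 2^d; cut rank r needs r reductions.
2_0(46) = 46
2_1(46) = 2^46 = 70368744177664
Cut-free depth bound = 70368744177664

70368744177664


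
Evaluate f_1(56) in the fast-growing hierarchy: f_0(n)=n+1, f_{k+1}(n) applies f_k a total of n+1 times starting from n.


f_1(56) = f_0^57(56)
f_0 adds 1 each time, applied 57 times.
f_1(56) = 56 + 57 = 113

113


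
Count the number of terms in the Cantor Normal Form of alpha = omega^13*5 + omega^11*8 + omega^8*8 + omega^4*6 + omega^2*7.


CNF: omega^13*5 + omega^11*8 + omega^8*8 + omega^4*6 + omega^2*7
Count the summands separated by '+':
  term 1: omega^13*5
  term 2: omega^11*8
  term 3: omega^8*8
  term 4: omega^4*6
  term 5: omega^2*7
Total terms = 5

5


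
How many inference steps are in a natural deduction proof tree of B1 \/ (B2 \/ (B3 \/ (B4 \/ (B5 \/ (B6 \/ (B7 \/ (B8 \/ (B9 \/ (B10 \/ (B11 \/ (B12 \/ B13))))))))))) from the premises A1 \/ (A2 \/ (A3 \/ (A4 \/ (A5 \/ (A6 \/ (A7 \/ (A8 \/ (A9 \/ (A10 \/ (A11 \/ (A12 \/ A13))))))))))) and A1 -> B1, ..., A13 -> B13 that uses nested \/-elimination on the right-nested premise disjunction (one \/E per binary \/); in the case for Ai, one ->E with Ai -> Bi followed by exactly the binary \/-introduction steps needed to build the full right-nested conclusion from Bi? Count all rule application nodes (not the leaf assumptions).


Constructive dilemma with 13 branches, all disjunctions right-nested:
- \/E: the premise has 12 binary \/, each eliminated once: 12 nodes.
- ->E: one per case (Ai with Ai -> Bi gives Bi): 13 nodes.
- \/I: in case i < n, Bi needs 1 step to form Bi \/ (B(i+1) \/ ...) and then i-1 steps to prepend B(i-1), ..., B1, i.e. i steps; in case i = n, B13 needs 12 prepend steps.
  \/I total = (1 + 2 + ... + 12) + 12 = 78 + 12 = 90 nodes.
Total = 12 + 13 + 90 = 115

115


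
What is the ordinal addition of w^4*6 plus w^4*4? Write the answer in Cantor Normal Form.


Ordinal addition w^4*6 + w^4*4:
Both terms have the same exponent 4.
w^e*c + w^e*d = w^e*(c+d).
Result = w^4*(6+4) = w^4*10

w^4*10


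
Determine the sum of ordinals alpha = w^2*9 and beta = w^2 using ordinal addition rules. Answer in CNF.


Ordinal addition w^2*9 + w^2:
Both terms have the same exponent 2.
w^e*c + w^e*d = w^e*(c+d).
Result = w^2*(9+1) = w^2*10

w^2*10


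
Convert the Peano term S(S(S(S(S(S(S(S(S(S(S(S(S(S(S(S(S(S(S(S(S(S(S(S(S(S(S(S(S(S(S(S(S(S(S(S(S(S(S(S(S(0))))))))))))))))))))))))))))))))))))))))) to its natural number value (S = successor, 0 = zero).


Counting successors applied to 0:
41 applications of S to 0 = 41

41


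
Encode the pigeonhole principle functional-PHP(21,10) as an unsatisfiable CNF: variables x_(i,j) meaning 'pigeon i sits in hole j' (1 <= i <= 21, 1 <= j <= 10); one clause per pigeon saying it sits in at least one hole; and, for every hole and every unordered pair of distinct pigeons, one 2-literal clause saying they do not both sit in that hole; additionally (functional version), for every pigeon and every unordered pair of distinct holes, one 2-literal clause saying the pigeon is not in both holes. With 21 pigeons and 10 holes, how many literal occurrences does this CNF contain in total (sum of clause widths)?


functional-PHP(21,10): 21 pigeons, 10 holes, 21*10 = 210 variables.
- pigeon clauses: one per pigeon -> 21 clauses of width 10 -> 210 literals
- hole clauses: 10 holes * C(21,2) = 10 * 210 -> 2100 clauses of width 2 -> 4200 literals
- functional clauses: 21 pigeons * C(10,2) = 21 * 45 -> 945 clauses of width 2 -> 1890 literals
Total literal occurrences = 210 + 4200 + 1890 = 6300

6300


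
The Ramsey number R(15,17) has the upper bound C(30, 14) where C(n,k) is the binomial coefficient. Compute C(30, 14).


R(15,17) <= C(15+17-2, 15-1) = C(30, 14)
C(30, 14) = 30! / (14! * 16!)
= 145422675

145422675


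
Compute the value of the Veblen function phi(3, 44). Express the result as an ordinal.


phi(3, 44):
phi(3, beta) = eta_beta (the beta-th eta number, fixed point of zeta).
phi(3, 44) = eta_44

eta_44


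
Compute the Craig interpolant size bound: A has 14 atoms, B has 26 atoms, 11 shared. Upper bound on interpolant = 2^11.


Shared atoms = 11
Craig interpolant size bound = 2^11
= 2048

2048
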